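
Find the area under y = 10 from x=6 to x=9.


The area under a constant function y = 10 is a rectangle.
Width = 9 - 6 = 3
Height = 10
Area = width * height
= 3 * 10
= 30

30


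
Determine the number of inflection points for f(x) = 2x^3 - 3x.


Inflection points occur where f''(x) = 0 and concavity changes.
f(x) = 2x^3 - 3x
f'(x) = 6x^2 - 3
f''(x) = 12x
Set f''(x) = 0:
12x = 0
x = 0 / 12 = 0
Since f''(x) is linear (degree 1), it changes sign at this point.
Therefore there is exactly 1 inflection point.

1


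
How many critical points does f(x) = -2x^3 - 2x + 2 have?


Find where f'(x) = 0:
f(x) = -2x^3 - 2x + 2
f'(x) = -6x^2 - 2
This is a quadratic in x. Use the discriminant to count real roots.
Discriminant = (0)^2 - 4 * (-6) * (-2)
= 0 - 48
= -48
Since discriminant < 0, f'(x) = 0 has no real solutions.
Number of critical points: 0

0


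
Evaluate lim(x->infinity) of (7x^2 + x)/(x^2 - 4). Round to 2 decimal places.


For limits at infinity with equal-degree polynomials,
we compare leading coefficients.
Numerator leading term: 7x^2
Denominator leading term: x^2
Divide both by x^2:
lim = (7 + 1/x) / (1 - 4/x^2)
As x -> infinity, the 1/x and 1/x^2 terms vanish:
= 7/1 = 7 = 7.00

7.00


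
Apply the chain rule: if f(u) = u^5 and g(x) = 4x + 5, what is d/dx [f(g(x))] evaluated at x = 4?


Using the chain rule: (f(g(x)))' = f'(g(x)) * g'(x)
First, find g(4):
g(4) = 4 * 4 + 5 = 21
Next, f'(u) = 5u^4
And g'(x) = 4
So f'(g(4)) * g'(4)
= 5 * 21^4 * 4
= 5 * 194481 * 4
= 3889620

3889620


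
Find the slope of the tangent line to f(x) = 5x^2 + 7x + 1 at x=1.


The slope of the tangent line equals f'(x) at the point.
f(x) = 5x^2 + 7x + 1
f'(x) = 10x + 7
At x = 1:
f'(1) = 10 * 1 + 7
= 10 + 7
= 17

17


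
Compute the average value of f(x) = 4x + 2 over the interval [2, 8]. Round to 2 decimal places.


Average value = 1/(b-a) * integral from a to b of f(x) dx
First compute the integral of 4x + 2:
F(x) = 2x^2 + 2x
F(8) = 2 * 64 + 2 * 8 = 144
F(2) = 2 * 4 + 2 * 2 = 12
Integral = 144 - 12 = 132
Average = 132 / (8 - 2) = 132 / 6
= 22 = 22.00

22.00


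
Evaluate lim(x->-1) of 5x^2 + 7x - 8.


Since polynomials are continuous, we use direct substitution.
lim(x->-1) of 5x^2 + 7x - 8
= 5 * (-1)^2 + 7 * (-1) - 8
= 5 - 7 - 8
= -10

-10


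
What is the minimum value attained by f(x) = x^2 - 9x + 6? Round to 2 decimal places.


For a quadratic f(x) = ax^2 + bx + c with a > 0, the minimum is at the vertex.
Vertex x-coordinate: x = -b/(2a)
x = -(-9) / (2 * 1)
x = 9/2
Substitute back to find the minimum value:
f(9/2) = 1 * (9/2)^2 - 9 * (9/2) + 6
= 81/4 - 81/2 + 6
= -57/4 = -14.25

-14.25


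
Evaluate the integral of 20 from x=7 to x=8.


The integral of a constant k over [a, b] equals k * (b - a).
integral from 7 to 8 of 20 dx
= 20 * (8 - 7)
= 20 * 1
= 20

20


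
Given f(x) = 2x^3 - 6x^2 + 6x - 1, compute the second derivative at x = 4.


First derivative:
f'(x) = 6x^2 - 12x + 6
Second derivative:
f''(x) = 12x - 12
Substitute x = 4:
f''(4) = 12 * 4 - 12
= 48 - 12
= 36

36


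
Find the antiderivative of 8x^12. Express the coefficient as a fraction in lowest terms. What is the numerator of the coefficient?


Apply the power rule for integration:
integral of ax^n dx = a/(n+1) * x^(n+1) + C
integral of 8x^12 dx
= 8/13 * x^13 + C
The coefficient in lowest terms is 8/13, and its numerator is 8

8


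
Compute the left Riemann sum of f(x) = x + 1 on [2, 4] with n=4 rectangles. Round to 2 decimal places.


Left Riemann sum uses left endpoints of each subinterval.
Interval: [2, 4], n = 4
dx = (4 - 2) / 4 = 1/2
Left endpoints: [2, 5/2, 3, 7/2]
f values: [3, 7/2, 4, 9/2]
Sum = dx * (sum of f values)
= 1/2 * 15
= 15/2 = 7.50

7.50


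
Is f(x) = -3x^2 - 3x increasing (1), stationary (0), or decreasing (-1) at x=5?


Compute f'(x) to determine behavior:
f'(x) = -6x - 3
f'(5) = -6 * 5 - 3
= -30 - 3
= -33
Since f'(5) < 0, the function is decreasing (-1)

-1


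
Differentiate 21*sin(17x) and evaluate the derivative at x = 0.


Apply the chain rule to differentiate 21*sin(17x):
d/dx [21*sin(17x)]
= 21 * cos(17x) * d/dx(17x)
= 21 * 17 * cos(17x)
= 357 * cos(17x)
Evaluate at x = 0:
= 357 * cos(0)
= 357 * 1
= 357

357


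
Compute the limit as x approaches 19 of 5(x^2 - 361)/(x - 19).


Direct substitution gives 0/0, so we factor the numerator.
Factor: 5(x^2 - 361) = 5 * (x - 19)(x + 19)
Cancel the common factor (x - 19):
5(x^2 - 361)/(x - 19) = 5 * (x + 19)
Now substitute x = 19:
= 5 * (19 + 19) = 190

190


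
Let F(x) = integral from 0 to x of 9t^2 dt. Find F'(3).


By the Fundamental Theorem of Calculus (Part 1):
If F(x) = integral from 0 to x of f(t) dt, then F'(x) = f(x)
Here f(t) = 9t^2
So F'(x) = 9x^2
Evaluate at x = 3:
F'(3) = 9 * 3^2
= 9 * 9
= 81

81


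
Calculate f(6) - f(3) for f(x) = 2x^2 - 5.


Net change = f(b) - f(a)
f(x) = 2x^2 - 5
Compute f(6):
f(6) = 2 * 6^2 + 0 * 6 - 5
= 72 + 0 - 5
= 67
Compute f(3):
f(3) = 2 * 3^2 + 0 * 3 - 5
= 18 + 0 - 5
= 13
Net change = 67 - 13 = 54

54


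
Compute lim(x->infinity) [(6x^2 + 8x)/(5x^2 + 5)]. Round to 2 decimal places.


For limits at infinity with equal-degree polynomials,
we compare leading coefficients.
Numerator leading term: 6x^2
Denominator leading term: 5x^2
Divide both by x^2:
lim = (6 + 8/x) / (5 + 5/x^2)
As x -> infinity, the 1/x and 1/x^2 terms vanish:
= 6/5 = 1.20

1.20


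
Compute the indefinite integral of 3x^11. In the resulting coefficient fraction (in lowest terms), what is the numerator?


Apply the power rule for integration:
integral of ax^n dx = a/(n+1) * x^(n+1) + C
integral of 3x^11 dx
= 3/12 * x^12 + C
= 1/4 * x^12 + C
The coefficient in lowest terms is 1/4, and its numerator is 1

1


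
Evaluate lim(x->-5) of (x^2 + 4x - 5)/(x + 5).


Direct substitution gives 0/0, so we factor the numerator.
Factor: (x^2 + 4x - 5) = (x + 5)(x - 1)
Cancel the common factor (x + 5):
(x^2 + 4x - 5)/(x + 5) = (x - 1)
Now substitute x = -5:
= (-5) - (1) = -6

-6


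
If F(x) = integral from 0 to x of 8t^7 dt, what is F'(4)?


By the Fundamental Theorem of Calculus (Part 1):
If F(x) = integral from 0 to x of f(t) dt, then F'(x) = f(x)
Here f(t) = 8t^7
So F'(x) = 8x^7
Evaluate at x = 4:
F'(4) = 8 * 4^7
= 8 * 16384
= 131072

131072


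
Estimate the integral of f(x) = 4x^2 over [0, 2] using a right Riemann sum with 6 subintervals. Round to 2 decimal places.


Right Riemann sum uses right endpoints of each subinterval.
Interval: [0, 2], n = 6
dx = (2 - 0) / 6 = 1/3
Right endpoints: [1/3, 2/3, 1, 4/3, 5/3, 2]
f values: [4/9, 16/9, 4, 64/9, 100/9, 16]
Sum = dx * (sum of f values)
= 1/3 * 364/9
= 364/27 ≈ 13.48

13.48


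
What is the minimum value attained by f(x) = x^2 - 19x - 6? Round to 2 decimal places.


For a quadratic f(x) = ax^2 + bx + c with a > 0, the minimum is at the vertex.
Vertex x-coordinate: x = -b/(2a)
x = -(-19) / (2 * 1)
x = 19/2
Substitute back to find the minimum value:
f(19/2) = 1 * (19/2)^2 - 19 * (19/2) - 6
= 361/4 - 361/2 - 6
= -385/4 = -96.25

-96.25


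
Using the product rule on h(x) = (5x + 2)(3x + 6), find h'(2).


Let u(x) = 5x + 2 and v(x) = 3x + 6
u'(x) = 5
v'(x) = 3
Product rule: h'(x) = u'(x)*v(x) + u(x)*v'(x)
= 5 * (3x + 6) + (5x + 2) * 3
At x = 2:
u(2) = 5 * 2 + 2 = 12
v(2) = 3 * 2 + 6 = 12
h'(2) = 5 * 12 + 12 * 3
= 60 + 36
= 96

96


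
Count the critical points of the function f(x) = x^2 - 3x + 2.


Find where f'(x) = 0:
f'(x) = 2x - 3
Set f'(x) = 0:
2x - 3 = 0
x = 3 / 2 = 3/2
This is a linear equation in x, so there is exactly one solution.
Number of critical points: 1

1


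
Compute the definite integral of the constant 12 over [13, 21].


The integral of a constant k over [a, b] equals k * (b - a).
integral from 13 to 21 of 12 dx
= 12 * (21 - 13)
= 12 * 8
= 96

96


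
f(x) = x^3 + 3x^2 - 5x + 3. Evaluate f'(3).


Differentiate f(x) = x^3 + 3x^2 - 5x + 3 term by term:
f'(x) = 3x^2 + 6x - 5
Substitute x = 3:
f'(3) = 3 * 3^2 + 6 * 3 - 5
= 27 + 18 - 5
= 40

40


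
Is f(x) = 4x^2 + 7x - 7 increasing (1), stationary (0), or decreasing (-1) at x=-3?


Compute f'(x) to determine behavior:
f'(x) = 8x + 7
f'(-3) = 8 * (-3) + 7
= -24 + 7
= -17
Since f'(-3) < 0, the function is decreasing (-1)

-1


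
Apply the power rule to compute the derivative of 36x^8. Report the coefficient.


We apply the power rule: d/dx [ax^n] = a*n * x^(n-1)
d/dx [36x^8]
= 36 * 8 * x^(8-1)
= 288x^7
The coefficient is 288

288


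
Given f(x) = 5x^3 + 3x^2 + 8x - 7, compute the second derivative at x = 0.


First derivative:
f'(x) = 15x^2 + 6x + 8
Second derivative:
f''(x) = 30x + 6
Substitute x = 0:
f''(0) = 30 * 0 + 6
= 0 + 6
= 6

6


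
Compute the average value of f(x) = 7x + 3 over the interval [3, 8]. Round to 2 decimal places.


Average value = 1/(b-a) * integral from a to b of f(x) dx
First compute the integral of 7x + 3:
F(x) = (7/2)x^2 + 3x
F(8) = 7/2 * 64 + 3 * 8 = 248
F(3) = 7/2 * 9 + 3 * 3 = 81/2
Integral = 248 - 81/2 = 415/2
Average = (415/2) / (8 - 3) = (415/2) / 5
= 83/2 = 41.50

41.50


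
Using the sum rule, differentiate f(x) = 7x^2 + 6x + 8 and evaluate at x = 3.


Differentiate term by term using power and sum rules:
f(x) = 7x^2 + 6x + 8
f'(x) = 14x + 6
Substitute x = 3:
f'(3) = 14 * 3 + 6
= 42 + 6
= 48

48


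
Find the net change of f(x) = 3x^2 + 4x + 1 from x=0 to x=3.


Net change = f(b) - f(a)
f(x) = 3x^2 + 4x + 1
Compute f(3):
f(3) = 3 * 3^2 + 4 * 3 + 1
= 27 + 12 + 1
= 40
Compute f(0):
f(0) = 3 * 0^2 + 4 * 0 + 1
= 0 + 0 + 1
= 1
Net change = 40 - 1 = 39

39


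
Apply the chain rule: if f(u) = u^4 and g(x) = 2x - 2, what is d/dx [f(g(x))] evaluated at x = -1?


Using the chain rule: (f(g(x)))' = f'(g(x)) * g'(x)
First, find g(-1):
g(-1) = 2 * (-1) - 2 = -4
Next, f'(u) = 4u^3
And g'(x) = 2
So f'(g(-1)) * g'(-1)
= 4 * (-4)^3 * 2
= 4 * (-64) * 2
= -512

-512


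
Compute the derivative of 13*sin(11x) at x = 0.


Apply the chain rule to differentiate 13*sin(11x):
d/dx [13*sin(11x)]
= 13 * cos(11x) * d/dx(11x)
= 13 * 11 * cos(11x)
= 143 * cos(11x)
Evaluate at x = 0:
= 143 * cos(0)
= 143 * 1
= 143

143


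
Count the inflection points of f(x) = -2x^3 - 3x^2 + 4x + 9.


Inflection points occur where f''(x) = 0 and concavity changes.
f(x) = -2x^3 - 3x^2 + 4x + 9
f'(x) = -6x^2 - 6x + 4
f''(x) = -12x - 6
Set f''(x) = 0:
-12x - 6 = 0
x = 6 / (-12) = -1/2
Since f''(x) is linear (degree 1), it changes sign at this point.
Therefore there is exactly 1 inflection point.

1


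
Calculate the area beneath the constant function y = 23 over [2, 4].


The area under a constant function y = 23 is a rectangle.
Width = 4 - 2 = 2
Height = 23
Area = width * height
= 2 * 23
= 46

46


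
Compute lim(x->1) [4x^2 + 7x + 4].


Since polynomials are continuous, we use direct substitution.
lim(x->1) of 4x^2 + 7x + 4
= 4 * 1^2 + 7 * 1 + 4
= 4 + 7 + 4
= 15

15


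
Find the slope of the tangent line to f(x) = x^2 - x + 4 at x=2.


The slope of the tangent line equals f'(x) at the point.
f(x) = x^2 - x + 4
f'(x) = 2x - 1
At x = 2:
f'(2) = 2 * 2 - 1
= 4 - 1
= 3

3


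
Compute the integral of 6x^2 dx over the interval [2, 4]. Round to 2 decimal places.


Find the antiderivative of 6x^2:
F(x) = 6/3 * x^3
Apply the Fundamental Theorem of Calculus:
F(4) - F(2)
= 6/3 * 4^3 - 6/3 * 2^3
= 6/3 * (64 - 8)
= 6/3 * 56
= 112 = 112.00

112.00


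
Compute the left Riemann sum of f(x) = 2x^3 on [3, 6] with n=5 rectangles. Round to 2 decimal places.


Left Riemann sum uses left endpoints of each subinterval.
Interval: [3, 6], n = 5
dx = (6 - 3) / 5 = 3/5
Left endpoints: [3, 18/5, 21/5, 24/5, 27/5]
f values: [54, 11664/125, 18522/125, 27648/125, 39366/125]
Sum = dx * (sum of f values)
= 3/5 * 4158/5
= 12474/25 = 498.96

498.96


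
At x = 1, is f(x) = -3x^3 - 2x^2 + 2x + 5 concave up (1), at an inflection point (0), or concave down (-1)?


Concavity is determined by the sign of f''(x).
f(x) = -3x^3 - 2x^2 + 2x + 5
f'(x) = -9x^2 - 4x + 2
f''(x) = -18x - 4
f''(1) = -18 * 1 - 4
= -18 - 4
= -22
Since f''(1) < 0, the function is concave down (-1)

-1


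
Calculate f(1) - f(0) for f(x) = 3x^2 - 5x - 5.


Net change = f(b) - f(a)
f(x) = 3x^2 - 5x - 5
Compute f(1):
f(1) = 3 * 1^2 - 5 * 1 - 5
= 3 - 5 - 5
= -7
Compute f(0):
f(0) = 3 * 0^2 - 5 * 0 - 5
= 0 + 0 - 5
= -5
Net change = -7 - (-5) = -2

-2


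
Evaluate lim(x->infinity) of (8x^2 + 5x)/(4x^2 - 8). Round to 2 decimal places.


For limits at infinity with equal-degree polynomials,
we compare leading coefficients.
Numerator leading term: 8x^2
Denominator leading term: 4x^2
Divide both by x^2:
lim = (8 + 5/x) / (4 - 8/x^2)
As x -> infinity, the 1/x and 1/x^2 terms vanish:
= 8/4 = 2 = 2.00

2.00


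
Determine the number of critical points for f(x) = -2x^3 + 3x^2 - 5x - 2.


Find where f'(x) = 0:
f(x) = -2x^3 + 3x^2 - 5x - 2
f'(x) = -6x^2 + 6x - 5
This is a quadratic in x. Use the discriminant to count real roots.
Discriminant = (6)^2 - 4 * (-6) * (-5)
= 36 - 120
= -84
Since discriminant < 0, f'(x) = 0 has no real solutions.
Number of critical points: 0

0


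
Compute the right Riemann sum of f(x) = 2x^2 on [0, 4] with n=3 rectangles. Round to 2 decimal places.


Right Riemann sum uses right endpoints of each subinterval.
Interval: [0, 4], n = 3
dx = (4 - 0) / 3 = 4/3
Right endpoints: [4/3, 8/3, 4]
f values: [32/9, 128/9, 32]
Sum = dx * (sum of f values)
= 4/3 * 448/9
= 1792/27 ≈ 66.37

66.37


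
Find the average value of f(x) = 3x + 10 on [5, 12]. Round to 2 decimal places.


Average value = 1/(b-a) * integral from a to b of f(x) dx
First compute the integral of 3x + 10:
F(x) = (3/2)x^2 + 10x
F(12) = 3/2 * 144 + 10 * 12 = 336
F(5) = 3/2 * 25 + 10 * 5 = 175/2
Integral = 336 - 175/2 = 497/2
Average = (497/2) / (12 - 5) = (497/2) / 7
= 71/2 = 35.50

35.50


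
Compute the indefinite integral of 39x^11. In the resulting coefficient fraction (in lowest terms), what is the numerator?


Apply the power rule for integration:
integral of ax^n dx = a/(n+1) * x^(n+1) + C
integral of 39x^11 dx
= 39/12 * x^12 + C
= 13/4 * x^12 + C
The coefficient in lowest terms is 13/4, and its numerator is 13

13


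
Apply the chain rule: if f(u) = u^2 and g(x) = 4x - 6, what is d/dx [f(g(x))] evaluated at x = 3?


Using the chain rule: (f(g(x)))' = f'(g(x)) * g'(x)
First, find g(3):
g(3) = 4 * 3 - 6 = 6
Next, f'(u) = 2u
And g'(x) = 4
So f'(g(3)) * g'(3)
= 2 * 6 * 4
= 48

48


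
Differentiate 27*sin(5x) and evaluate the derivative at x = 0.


Apply the chain rule to differentiate 27*sin(5x):
d/dx [27*sin(5x)]
= 27 * cos(5x) * d/dx(5x)
= 27 * 5 * cos(5x)
= 135 * cos(5x)
Evaluate at x = 0:
= 135 * cos(0)
= 135 * 1
= 135

135


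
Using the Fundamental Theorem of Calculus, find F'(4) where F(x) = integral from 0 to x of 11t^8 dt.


By the Fundamental Theorem of Calculus (Part 1):
If F(x) = integral from 0 to x of f(t) dt, then F'(x) = f(x)
Here f(t) = 11t^8
So F'(x) = 11x^8
Evaluate at x = 4:
F'(4) = 11 * 4^8
= 11 * 65536
= 720896

720896


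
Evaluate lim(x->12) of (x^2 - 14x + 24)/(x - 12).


Direct substitution gives 0/0, so we factor the numerator.
Factor: (x^2 - 14x + 24) = (x - 12)(x - 2)
Cancel the common factor (x - 12):
(x^2 - 14x + 24)/(x - 12) = (x - 2)
Now substitute x = 12:
= (12) - (2) = 10

10


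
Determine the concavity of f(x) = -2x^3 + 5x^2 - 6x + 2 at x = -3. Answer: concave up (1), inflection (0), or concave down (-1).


Concavity is determined by the sign of f''(x).
f(x) = -2x^3 + 5x^2 - 6x + 2
f'(x) = -6x^2 + 10x - 6
f''(x) = -12x + 10
f''(-3) = -12 * (-3) + 10
= 36 + 10
= 46
Since f''(-3) > 0, the function is concave up (1)

1


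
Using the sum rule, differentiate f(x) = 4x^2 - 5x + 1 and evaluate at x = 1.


Differentiate term by term using power and sum rules:
f(x) = 4x^2 - 5x + 1
f'(x) = 8x - 5
Substitute x = 1:
f'(1) = 8 * 1 - 5
= 8 - 5
= 3

3


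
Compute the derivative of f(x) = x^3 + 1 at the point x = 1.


Differentiate f(x) = x^3 + 1 term by term:
f'(x) = 3x^2
Substitute x = 1:
f'(1) = 3 * 1^2 + 0 * 1 + 0
= 3 + 0 + 0
= 3

3


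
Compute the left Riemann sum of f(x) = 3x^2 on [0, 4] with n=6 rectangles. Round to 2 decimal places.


Left Riemann sum uses left endpoints of each subinterval.
Interval: [0, 4], n = 6
dx = (4 - 0) / 6 = 2/3
Left endpoints: [0, 2/3, 4/3, 2, 8/3, 10/3]
f values: [0, 4/3, 16/3, 12, 64/3, 100/3]
Sum = dx * (sum of f values)
= 2/3 * 220/3
= 440/9 ≈ 48.89

48.89


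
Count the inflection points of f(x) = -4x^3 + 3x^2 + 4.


Inflection points occur where f''(x) = 0 and concavity changes.
f(x) = -4x^3 + 3x^2 + 4
f'(x) = -12x^2 + 6x
f''(x) = -24x + 6
Set f''(x) = 0:
-24x + 6 = 0
x = -6 / (-24) = 1/4
Since f''(x) is linear (degree 1), it changes sign at this point.
Therefore there is exactly 1 inflection point.

1


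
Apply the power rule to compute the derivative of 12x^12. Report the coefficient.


We apply the power rule: d/dx [ax^n] = a*n * x^(n-1)
d/dx [12x^12]
= 12 * 12 * x^(12-1)
= 144x^11
The coefficient is 144

144


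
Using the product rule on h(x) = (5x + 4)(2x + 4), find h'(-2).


Let u(x) = 5x + 4 and v(x) = 2x + 4
u'(x) = 5
v'(x) = 2
Product rule: h'(x) = u'(x)*v(x) + u(x)*v'(x)
= 5 * (2x + 4) + (5x + 4) * 2
At x = -2:
u(-2) = 5 * (-2) + 4 = -6
v(-2) = 2 * (-2) + 4 = 0
h'(-2) = 5 * 0 + (-6) * 2
= 0 - 12
= -12

-12


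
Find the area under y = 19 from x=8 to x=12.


The area under a constant function y = 19 is a rectangle.
Width = 12 - 8 = 4
Height = 19
Area = width * height
= 4 * 19
= 76

76


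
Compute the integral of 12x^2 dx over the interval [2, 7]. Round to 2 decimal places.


Find the antiderivative of 12x^2:
F(x) = 12/3 * x^3
Apply the Fundamental Theorem of Calculus:
F(7) - F(2)
= 12/3 * 7^3 - 12/3 * 2^3
= 12/3 * (343 - 8)
= 12/3 * 335
= 1340 = 1340.00

1340.00


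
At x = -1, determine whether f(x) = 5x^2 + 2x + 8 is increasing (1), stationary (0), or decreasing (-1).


Compute f'(x) to determine behavior:
f'(x) = 10x + 2
f'(-1) = 10 * (-1) + 2
= -10 + 2
= -8
Since f'(-1) < 0, the function is decreasing (-1)

-1


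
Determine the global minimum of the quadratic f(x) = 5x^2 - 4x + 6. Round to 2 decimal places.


For a quadratic f(x) = ax^2 + bx + c with a > 0, the minimum is at the vertex.
Vertex x-coordinate: x = -b/(2a)
x = -(-4) / (2 * 5)
x = 4/10 = 2/5
Substitute back to find the minimum value:
f(2/5) = 5 * (2/5)^2 - 4 * (2/5) + 6
= 4/5 - 8/5 + 6
= 26/5 = 5.20

5.20


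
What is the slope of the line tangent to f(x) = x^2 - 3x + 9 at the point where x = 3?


The slope of the tangent line equals f'(x) at the point.
f(x) = x^2 - 3x + 9
f'(x) = 2x - 3
At x = 3:
f'(3) = 2 * 3 - 3
= 6 - 3
= 3

3


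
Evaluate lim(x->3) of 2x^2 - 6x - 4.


Since polynomials are continuous, we use direct substitution.
lim(x->3) of 2x^2 - 6x - 4
= 2 * 3^2 - 6 * 3 - 4
= 18 - 18 - 4
= -4

-4


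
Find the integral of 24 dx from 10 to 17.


The integral of a constant k over [a, b] equals k * (b - a).
integral from 10 to 17 of 24 dx
= 24 * (17 - 10)
= 24 * 7
= 168

168


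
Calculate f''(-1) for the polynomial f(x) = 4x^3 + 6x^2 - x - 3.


First derivative:
f'(x) = 12x^2 + 12x - 1
Second derivative:
f''(x) = 24x + 12
Substitute x = -1:
f''(-1) = 24 * (-1) + 12
= -24 + 12
= -12

-12


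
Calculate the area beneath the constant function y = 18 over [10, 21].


The area under a constant function y = 18 is a rectangle.
Width = 21 - 10 = 11
Height = 18
Area = width * height
= 11 * 18
= 198

198


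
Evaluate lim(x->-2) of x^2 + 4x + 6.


Since polynomials are continuous, we use direct substitution.
lim(x->-2) of x^2 + 4x + 6
= 1 * (-2)^2 + 4 * (-2) + 6
= 4 - 8 + 6
= 2

2


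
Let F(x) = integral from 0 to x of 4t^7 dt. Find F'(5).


By the Fundamental Theorem of Calculus (Part 1):
If F(x) = integral from 0 to x of f(t) dt, then F'(x) = f(x)
Here f(t) = 4t^7
So F'(x) = 4x^7
Evaluate at x = 5:
F'(5) = 4 * 5^7
= 4 * 78125
= 312500

312500


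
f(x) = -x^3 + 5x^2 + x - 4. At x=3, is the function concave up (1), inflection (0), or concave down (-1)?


Concavity is determined by the sign of f''(x).
f(x) = -x^3 + 5x^2 + x - 4
f'(x) = -3x^2 + 10x + 1
f''(x) = -6x + 10
f''(3) = -6 * 3 + 10
= -18 + 10
= -8
Since f''(3) < 0, the function is concave down (-1)

-1


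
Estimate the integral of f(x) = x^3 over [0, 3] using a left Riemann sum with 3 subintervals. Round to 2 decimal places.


Left Riemann sum uses left endpoints of each subinterval.
Interval: [0, 3], n = 3
dx = (3 - 0) / 3 = 1
Left endpoints: [0, 1, 2]
f values: [0, 1, 8]
Sum = dx * (sum of f values)
= 1 * 9
= 9 = 9.00

9.00


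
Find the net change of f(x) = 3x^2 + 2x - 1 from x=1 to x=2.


Net change = f(b) - f(a)
f(x) = 3x^2 + 2x - 1
Compute f(2):
f(2) = 3 * 2^2 + 2 * 2 - 1
= 12 + 4 - 1
= 15
Compute f(1):
f(1) = 3 * 1^2 + 2 * 1 - 1
= 3 + 2 - 1
= 4
Net change = 15 - 4 = 11

11


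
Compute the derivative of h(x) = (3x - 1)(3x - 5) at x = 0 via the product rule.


Let u(x) = 3x - 1 and v(x) = 3x - 5
u'(x) = 3
v'(x) = 3
Product rule: h'(x) = u'(x)*v(x) + u(x)*v'(x)
= 3 * (3x - 5) + (3x - 1) * 3
At x = 0:
u(0) = 3 * 0 - 1 = -1
v(0) = 3 * 0 - 5 = -5
h'(0) = 3 * (-5) + (-1) * 3
= -15 - 3
= -18

-18


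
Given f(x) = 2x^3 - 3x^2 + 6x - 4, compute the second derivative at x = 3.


First derivative:
f'(x) = 6x^2 - 6x + 6
Second derivative:
f''(x) = 12x - 6
Substitute x = 3:
f''(3) = 12 * 3 - 6
= 36 - 6
= 30

30


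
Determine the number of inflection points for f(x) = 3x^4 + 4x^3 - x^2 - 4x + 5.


Inflection points occur where f''(x) = 0 and concavity changes.
f(x) = 3x^4 + 4x^3 - x^2 - 4x + 5
f'(x) = 12x^3 + 12x^2 - 2x - 4
f''(x) = 36x^2 + 24x - 2
This is a quadratic in x. Use the discriminant to count real roots.
Discriminant = (24)^2 - 4 * 36 * (-2)
= 576 - (-288)
= 864
Since discriminant > 0, f''(x) = 0 has 2 distinct real solutions.
A quadratic with two distinct real roots changes sign at each root, so concavity changes at both.
Number of inflection points: 2

2


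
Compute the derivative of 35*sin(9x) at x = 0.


Apply the chain rule to differentiate 35*sin(9x):
d/dx [35*sin(9x)]
= 35 * cos(9x) * d/dx(9x)
= 35 * 9 * cos(9x)
= 315 * cos(9x)
Evaluate at x = 0:
= 315 * cos(0)
= 315 * 1
= 315

315


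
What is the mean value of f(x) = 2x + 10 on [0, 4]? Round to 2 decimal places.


Average value = 1/(b-a) * integral from a to b of f(x) dx
First compute the integral of 2x + 10:
F(x) = x^2 + 10x
F(4) = 1 * 16 + 10 * 4 = 56
F(0) = 1 * 0 + 10 * 0 = 0
Integral = 56 - 0 = 56
Average = 56 / (4 - 0) = 56 / 4
= 14 = 14.00

14.00


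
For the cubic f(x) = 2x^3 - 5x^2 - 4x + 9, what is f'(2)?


Differentiate f(x) = 2x^3 - 5x^2 - 4x + 9 term by term:
f'(x) = 6x^2 - 10x - 4
Substitute x = 2:
f'(2) = 6 * 2^2 - 10 * 2 - 4
= 24 - 20 - 4
= 0

0


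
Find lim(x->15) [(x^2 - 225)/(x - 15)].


Direct substitution gives 0/0, so we factor the numerator.
Factor: (x^2 - 225) = (x - 15)(x + 15)
Cancel the common factor (x - 15):
(x^2 - 225)/(x - 15) = (x + 15)
Now substitute x = 15:
= (15 + 15) = 30

30


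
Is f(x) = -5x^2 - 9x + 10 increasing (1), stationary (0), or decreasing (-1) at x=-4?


Compute f'(x) to determine behavior:
f'(x) = -10x - 9
f'(-4) = -10 * (-4) - 9
= 40 - 9
= 31
Since f'(-4) > 0, the function is increasing (1)

1


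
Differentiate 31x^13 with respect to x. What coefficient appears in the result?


We apply the power rule: d/dx [ax^n] = a*n * x^(n-1)
d/dx [31x^13]
= 31 * 13 * x^(13-1)
= 403x^12
The coefficient is 403

403


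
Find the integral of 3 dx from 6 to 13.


The integral of a constant k over [a, b] equals k * (b - a).
integral from 6 to 13 of 3 dx
= 3 * (13 - 6)
= 3 * 7
= 21

21


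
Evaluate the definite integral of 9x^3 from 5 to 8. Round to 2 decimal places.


Find the antiderivative of 9x^3:
F(x) = 9/4 * x^4
Apply the Fundamental Theorem of Calculus:
F(8) - F(5)
= 9/4 * 8^4 - 9/4 * 5^4
= 9/4 * (4096 - 625)
= 9/4 * 3471
= 31239/4 = 7809.75

7809.75


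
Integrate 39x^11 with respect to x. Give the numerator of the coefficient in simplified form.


Apply the power rule for integration:
integral of ax^n dx = a/(n+1) * x^(n+1) + C
integral of 39x^11 dx
= 39/12 * x^12 + C
= 13/4 * x^12 + C
The coefficient in lowest terms is 13/4, and its numerator is 13

13


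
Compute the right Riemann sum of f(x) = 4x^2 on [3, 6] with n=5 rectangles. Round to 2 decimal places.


Right Riemann sum uses right endpoints of each subinterval.
Interval: [3, 6], n = 5
dx = (6 - 3) / 5 = 3/5
Right endpoints: [18/5, 21/5, 24/5, 27/5, 6]
f values: [1296/25, 1764/25, 2304/25, 2916/25, 144]
Sum = dx * (sum of f values)
= 3/5 * 2376/5
= 7128/25 = 285.12

285.12


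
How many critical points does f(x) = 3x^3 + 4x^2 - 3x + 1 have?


Find where f'(x) = 0:
f(x) = 3x^3 + 4x^2 - 3x + 1
f'(x) = 9x^2 + 8x - 3
This is a quadratic in x. Use the discriminant to count real roots.
Discriminant = (8)^2 - 4 * 9 * (-3)
= 64 - (-108)
= 172
Since discriminant > 0, f'(x) = 0 has 2 real solutions.
Number of critical points: 2

2


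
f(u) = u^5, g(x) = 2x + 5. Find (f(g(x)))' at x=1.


Using the chain rule: (f(g(x)))' = f'(g(x)) * g'(x)
First, find g(1):
g(1) = 2 * 1 + 5 = 7
Next, f'(u) = 5u^4
And g'(x) = 2
So f'(g(1)) * g'(1)
= 5 * 7^4 * 2
= 5 * 2401 * 2
= 24010

24010


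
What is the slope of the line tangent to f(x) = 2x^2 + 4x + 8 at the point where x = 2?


The slope of the tangent line equals f'(x) at the point.
f(x) = 2x^2 + 4x + 8
f'(x) = 4x + 4
At x = 2:
f'(2) = 4 * 2 + 4
= 8 + 4
= 12

12


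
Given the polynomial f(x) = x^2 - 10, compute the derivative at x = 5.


Differentiate term by term using power and sum rules:
f(x) = x^2 - 10
f'(x) = 2x
Substitute x = 5:
f'(5) = 2 * 5 + 0
= 10 + 0
= 10

10


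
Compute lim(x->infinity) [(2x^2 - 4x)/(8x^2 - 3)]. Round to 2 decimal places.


For limits at infinity with equal-degree polynomials,
we compare leading coefficients.
Numerator leading term: 2x^2
Denominator leading term: 8x^2
Divide both by x^2:
lim = (2 - 4/x) / (8 - 3/x^2)
As x -> infinity, the 1/x and 1/x^2 terms vanish:
= 2/8 = 1/4 = 0.25

0.25


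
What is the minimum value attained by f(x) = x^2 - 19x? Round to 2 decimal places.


For a quadratic f(x) = ax^2 + bx + c with a > 0, the minimum is at the vertex.
Vertex x-coordinate: x = -b/(2a)
x = -(-19) / (2 * 1)
x = 19/2
Substitute back to find the minimum value:
f(19/2) = 1 * (19/2)^2 - 19 * (19/2) + 0
= 361/4 - 361/2 + 0
= -361/4 = -90.25

-90.25


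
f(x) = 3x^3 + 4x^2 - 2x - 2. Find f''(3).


First derivative:
f'(x) = 9x^2 + 8x - 2
Second derivative:
f''(x) = 18x + 8
Substitute x = 3:
f''(3) = 18 * 3 + 8
= 54 + 8
= 62

62


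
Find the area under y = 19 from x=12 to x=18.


The area under a constant function y = 19 is a rectangle.
Width = 18 - 12 = 6
Height = 19
Area = width * height
= 6 * 19
= 114

114


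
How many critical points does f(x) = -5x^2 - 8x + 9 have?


Find where f'(x) = 0:
f'(x) = -10x - 8
Set f'(x) = 0:
-10x - 8 = 0
x = 8 / (-10) = -4/5
This is a linear equation in x, so there is exactly one solution.
Number of critical points: 1

1


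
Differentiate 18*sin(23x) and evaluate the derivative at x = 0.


Apply the chain rule to differentiate 18*sin(23x):
d/dx [18*sin(23x)]
= 18 * cos(23x) * d/dx(23x)
= 18 * 23 * cos(23x)
= 414 * cos(23x)
Evaluate at x = 0:
= 414 * cos(0)
= 414 * 1
= 414

414


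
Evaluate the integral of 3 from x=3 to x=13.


The integral of a constant k over [a, b] equals k * (b - a).
integral from 3 to 13 of 3 dx
= 3 * (13 - 3)
= 3 * 10
= 30

30


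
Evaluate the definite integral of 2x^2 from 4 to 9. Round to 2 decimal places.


Find the antiderivative of 2x^2:
F(x) = 2/3 * x^3
Apply the Fundamental Theorem of Calculus:
F(9) - F(4)
= 2/3 * 9^3 - 2/3 * 4^3
= 2/3 * (729 - 64)
= 2/3 * 665
= 1330/3 ≈ 443.33

443.33


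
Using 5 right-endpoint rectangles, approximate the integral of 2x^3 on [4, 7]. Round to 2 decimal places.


Right Riemann sum uses right endpoints of each subinterval.
Interval: [4, 7], n = 5
dx = (7 - 4) / 5 = 3/5
Right endpoints: [23/5, 26/5, 29/5, 32/5, 7]
f values: [24334/125, 35152/125, 48778/125, 65536/125, 686]
Sum = dx * (sum of f values)
= 3/5 * 10382/5
= 31146/25 = 1245.84

1245.84


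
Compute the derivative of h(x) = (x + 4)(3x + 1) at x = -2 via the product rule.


Let u(x) = x + 4 and v(x) = 3x + 1
u'(x) = 1
v'(x) = 3
Product rule: h'(x) = u'(x)*v(x) + u(x)*v'(x)
= 1 * (3x + 1) + (x + 4) * 3
At x = -2:
u(-2) = 1 * (-2) + 4 = 2
v(-2) = 3 * (-2) + 1 = -5
h'(-2) = 1 * (-5) + 2 * 3
= -5 + 6
= 1

1


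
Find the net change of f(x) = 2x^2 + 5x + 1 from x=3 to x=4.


Net change = f(b) - f(a)
f(x) = 2x^2 + 5x + 1
Compute f(4):
f(4) = 2 * 4^2 + 5 * 4 + 1
= 32 + 20 + 1
= 53
Compute f(3):
f(3) = 2 * 3^2 + 5 * 3 + 1
= 18 + 15 + 1
= 34
Net change = 53 - 34 = 19

19


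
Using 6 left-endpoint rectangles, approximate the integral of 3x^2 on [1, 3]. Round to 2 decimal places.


Left Riemann sum uses left endpoints of each subinterval.
Interval: [1, 3], n = 6
dx = (3 - 1) / 6 = 1/3
Left endpoints: [1, 4/3, 5/3, 2, 7/3, 8/3]
f values: [3, 16/3, 25/3, 12, 49/3, 64/3]
Sum = dx * (sum of f values)
= 1/3 * 199/3
= 199/9 ≈ 22.11

22.11


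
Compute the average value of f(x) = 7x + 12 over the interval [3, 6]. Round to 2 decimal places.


Average value = 1/(b-a) * integral from a to b of f(x) dx
First compute the integral of 7x + 12:
F(x) = (7/2)x^2 + 12x
F(6) = 7/2 * 36 + 12 * 6 = 198
F(3) = 7/2 * 9 + 12 * 3 = 135/2
Integral = 198 - 135/2 = 261/2
Average = (261/2) / (6 - 3) = (261/2) / 3
= 87/2 = 43.50

43.50


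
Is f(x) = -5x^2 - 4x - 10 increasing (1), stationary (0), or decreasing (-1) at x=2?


Compute f'(x) to determine behavior:
f'(x) = -10x - 4
f'(2) = -10 * 2 - 4
= -20 - 4
= -24
Since f'(2) < 0, the function is decreasing (-1)

-1


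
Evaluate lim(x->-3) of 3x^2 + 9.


Since polynomials are continuous, we use direct substitution.
lim(x->-3) of 3x^2 + 9
= 3 * (-3)^2 + 0 * (-3) + 9
= 27 + 0 + 9
= 36

36


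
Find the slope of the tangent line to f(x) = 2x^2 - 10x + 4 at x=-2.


The slope of the tangent line equals f'(x) at the point.
f(x) = 2x^2 - 10x + 4
f'(x) = 4x - 10
At x = -2:
f'(-2) = 4 * (-2) - 10
= -8 - 10
= -18

-18


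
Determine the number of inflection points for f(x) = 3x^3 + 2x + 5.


Inflection points occur where f''(x) = 0 and concavity changes.
f(x) = 3x^3 + 2x + 5
f'(x) = 9x^2 + 2
f''(x) = 18x
Set f''(x) = 0:
18x = 0
x = 0 / 18 = 0
Since f''(x) is linear (degree 1), it changes sign at this point.
Therefore there is exactly 1 inflection point.

1


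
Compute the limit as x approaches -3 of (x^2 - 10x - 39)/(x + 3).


Direct substitution gives 0/0, so we factor the numerator.
Factor: (x^2 - 10x - 39) = (x + 3)(x - 13)
Cancel the common factor (x + 3):
(x^2 - 10x - 39)/(x + 3) = (x - 13)
Now substitute x = -3:
= (-3) - (13) = -16

-16


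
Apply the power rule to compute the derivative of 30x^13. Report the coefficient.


We apply the power rule: d/dx [ax^n] = a*n * x^(n-1)
d/dx [30x^13]
= 30 * 13 * x^(13-1)
= 390x^12
The coefficient is 390

390


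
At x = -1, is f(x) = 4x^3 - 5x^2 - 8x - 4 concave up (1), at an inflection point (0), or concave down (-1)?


Concavity is determined by the sign of f''(x).
f(x) = 4x^3 - 5x^2 - 8x - 4
f'(x) = 12x^2 - 10x - 8
f''(x) = 24x - 10
f''(-1) = 24 * (-1) - 10
= -24 - 10
= -34
Since f''(-1) < 0, the function is concave down (-1)

-1


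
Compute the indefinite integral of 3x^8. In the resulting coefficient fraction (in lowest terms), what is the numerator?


Apply the power rule for integration:
integral of ax^n dx = a/(n+1) * x^(n+1) + C
integral of 3x^8 dx
= 3/9 * x^9 + C
= 1/3 * x^9 + C
The coefficient in lowest terms is 1/3, and its numerator is 1

1


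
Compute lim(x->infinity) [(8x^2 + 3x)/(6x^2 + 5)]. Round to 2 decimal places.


For limits at infinity with equal-degree polynomials,
we compare leading coefficients.
Numerator leading term: 8x^2
Denominator leading term: 6x^2
Divide both by x^2:
lim = (8 + 3/x) / (6 + 5/x^2)
As x -> infinity, the 1/x and 1/x^2 terms vanish:
= 8/6 = 4/3 ≈ 1.33

1.33


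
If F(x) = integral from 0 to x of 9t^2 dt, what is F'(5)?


By the Fundamental Theorem of Calculus (Part 1):
If F(x) = integral from 0 to x of f(t) dt, then F'(x) = f(x)
Here f(t) = 9t^2
So F'(x) = 9x^2
Evaluate at x = 5:
F'(5) = 9 * 5^2
= 9 * 25
= 225

225


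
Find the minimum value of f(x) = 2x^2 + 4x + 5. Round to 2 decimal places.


For a quadratic f(x) = ax^2 + bx + c with a > 0, the minimum is at the vertex.
Vertex x-coordinate: x = -b/(2a)
x = -(4) / (2 * 2)
x = -4/4 = -1
Substitute back to find the minimum value:
f(-1) = 2 * (-1)^2 + 4 * (-1) + 5
= 2 - 4 + 5
= 3 = 3.00

3.00


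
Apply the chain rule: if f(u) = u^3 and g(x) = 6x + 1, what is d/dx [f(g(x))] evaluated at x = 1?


Using the chain rule: (f(g(x)))' = f'(g(x)) * g'(x)
First, find g(1):
g(1) = 6 * 1 + 1 = 7
Next, f'(u) = 3u^2
And g'(x) = 6
So f'(g(1)) * g'(1)
= 3 * 7^2 * 6
= 3 * 49 * 6
= 882

882


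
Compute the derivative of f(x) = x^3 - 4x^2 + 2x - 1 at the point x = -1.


Differentiate f(x) = x^3 - 4x^2 + 2x - 1 term by term:
f'(x) = 3x^2 - 8x + 2
Substitute x = -1:
f'(-1) = 3 * (-1)^2 - 8 * (-1) + 2
= 3 + 8 + 2
= 13

13


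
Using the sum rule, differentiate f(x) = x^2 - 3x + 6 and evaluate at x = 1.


Differentiate term by term using power and sum rules:
f(x) = x^2 - 3x + 6
f'(x) = 2x - 3
Substitute x = 1:
f'(1) = 2 * 1 - 3
= 2 - 3
= -1

-1


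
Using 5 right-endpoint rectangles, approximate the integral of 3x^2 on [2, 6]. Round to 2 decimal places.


Right Riemann sum uses right endpoints of each subinterval.
Interval: [2, 6], n = 5
dx = (6 - 2) / 5 = 4/5
Right endpoints: [14/5, 18/5, 22/5, 26/5, 6]
f values: [588/25, 972/25, 1452/25, 2028/25, 108]
Sum = dx * (sum of f values)
= 4/5 * 1548/5
= 6192/25 = 247.68

247.68


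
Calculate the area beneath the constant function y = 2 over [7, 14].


The area under a constant function y = 2 is a rectangle.
Width = 14 - 7 = 7
Height = 2
Area = width * height
= 7 * 2
= 14

14


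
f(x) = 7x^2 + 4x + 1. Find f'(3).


Differentiate term by term using power and sum rules:
f(x) = 7x^2 + 4x + 1
f'(x) = 14x + 4
Substitute x = 3:
f'(3) = 14 * 3 + 4
= 42 + 4
= 46

46


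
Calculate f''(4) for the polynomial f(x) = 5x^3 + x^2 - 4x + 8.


First derivative:
f'(x) = 15x^2 + 2x - 4
Second derivative:
f''(x) = 30x + 2
Substitute x = 4:
f''(4) = 30 * 4 + 2
= 120 + 2
= 122

122


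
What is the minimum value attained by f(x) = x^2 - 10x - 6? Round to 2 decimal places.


For a quadratic f(x) = ax^2 + bx + c with a > 0, the minimum is at the vertex.
Vertex x-coordinate: x = -b/(2a)
x = -(-10) / (2 * 1)
x = 10/2 = 5
Substitute back to find the minimum value:
f(5) = 1 * 5^2 - 10 * 5 - 6
= 25 - 50 - 6
= -31 = -31.00

-31.00


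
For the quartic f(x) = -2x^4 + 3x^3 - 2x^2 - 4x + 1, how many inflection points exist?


Inflection points occur where f''(x) = 0 and concavity changes.
f(x) = -2x^4 + 3x^3 - 2x^2 - 4x + 1
f'(x) = -8x^3 + 9x^2 - 4x - 4
f''(x) = -24x^2 + 18x - 4
This is a quadratic in x. Use the discriminant to count real roots.
Discriminant = (18)^2 - 4 * (-24) * (-4)
= 324 - 384
= -60
Since discriminant < 0, f''(x) = 0 has no real solutions.
Number of inflection points: 0

0


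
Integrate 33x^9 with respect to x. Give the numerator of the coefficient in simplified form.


Apply the power rule for integration:
integral of ax^n dx = a/(n+1) * x^(n+1) + C
integral of 33x^9 dx
= 33/10 * x^10 + C
The coefficient in lowest terms is 33/10, and its numerator is 33

33


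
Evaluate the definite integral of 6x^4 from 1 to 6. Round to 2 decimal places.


Find the antiderivative of 6x^4:
F(x) = 6/5 * x^5
Apply the Fundamental Theorem of Calculus:
F(6) - F(1)
= 6/5 * 6^5 - 6/5 * 1^5
= 6/5 * (7776 - 1)
= 6/5 * 7775
= 9330 = 9330.00

9330.00


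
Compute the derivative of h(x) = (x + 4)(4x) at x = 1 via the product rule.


Let u(x) = x + 4 and v(x) = 4x
u'(x) = 1
v'(x) = 4
Product rule: h'(x) = u'(x)*v(x) + u(x)*v'(x)
= 1 * (4x) + (x + 4) * 4
At x = 1:
u(1) = 1 * 1 + 4 = 5
v(1) = 4 * 1 + 0 = 4
h'(1) = 1 * 4 + 5 * 4
= 4 + 20
= 24

24


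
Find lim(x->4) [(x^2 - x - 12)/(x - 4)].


Direct substitution gives 0/0, so we factor the numerator.
Factor: (x^2 - x - 12) = (x - 4)(x + 3)
Cancel the common factor (x - 4):
(x^2 - x - 12)/(x - 4) = (x + 3)
Now substitute x = 4:
= (4) - (-3) = 7

7


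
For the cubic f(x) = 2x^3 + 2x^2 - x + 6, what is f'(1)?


Differentiate f(x) = 2x^3 + 2x^2 - x + 6 term by term:
f'(x) = 6x^2 + 4x - 1
Substitute x = 1:
f'(1) = 6 * 1^2 + 4 * 1 - 1
= 6 + 4 - 1
= 9

9


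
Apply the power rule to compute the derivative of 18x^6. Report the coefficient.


We apply the power rule: d/dx [ax^n] = a*n * x^(n-1)
d/dx [18x^6]
= 18 * 6 * x^(6-1)
= 108x^5
The coefficient is 108

108


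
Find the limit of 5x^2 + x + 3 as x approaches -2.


Since polynomials are continuous, we use direct substitution.
lim(x->-2) of 5x^2 + x + 3
= 5 * (-2)^2 + 1 * (-2) + 3
= 20 - 2 + 3
= 21

21


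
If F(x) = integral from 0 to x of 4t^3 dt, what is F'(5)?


By the Fundamental Theorem of Calculus (Part 1):
If F(x) = integral from 0 to x of f(t) dt, then F'(x) = f(x)
Here f(t) = 4t^3
So F'(x) = 4x^3
Evaluate at x = 5:
F'(5) = 4 * 5^3
= 4 * 125
= 500

500


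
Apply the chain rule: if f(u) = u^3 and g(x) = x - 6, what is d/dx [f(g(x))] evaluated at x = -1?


Using the chain rule: (f(g(x)))' = f'(g(x)) * g'(x)
First, find g(-1):
g(-1) = 1 * (-1) - 6 = -7
Next, f'(u) = 3u^2
And g'(x) = 1
So f'(g(-1)) * g'(-1)
= 3 * (-7)^2 * 1
= 3 * 49 * 1
= 147

147


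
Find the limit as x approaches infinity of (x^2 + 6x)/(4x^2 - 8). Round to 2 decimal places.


For limits at infinity with equal-degree polynomials,
we compare leading coefficients.
Numerator leading term: x^2
Denominator leading term: 4x^2
Divide both by x^2:
lim = (1 + 6/x) / (4 - 8/x^2)
As x -> infinity, the 1/x and 1/x^2 terms vanish:
= 1/4 = 0.25

0.25


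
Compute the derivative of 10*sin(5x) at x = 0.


Apply the chain rule to differentiate 10*sin(5x):
d/dx [10*sin(5x)]
= 10 * cos(5x) * d/dx(5x)
= 10 * 5 * cos(5x)
= 50 * cos(5x)
Evaluate at x = 0:
= 50 * cos(0)
= 50 * 1
= 50

50


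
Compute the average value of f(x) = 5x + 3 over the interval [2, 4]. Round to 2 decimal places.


Average value = 1/(b-a) * integral from a to b of f(x) dx
First compute the integral of 5x + 3:
F(x) = (5/2)x^2 + 3x
F(4) = 5/2 * 16 + 3 * 4 = 52
F(2) = 5/2 * 4 + 3 * 2 = 16
Integral = 52 - 16 = 36
Average = 36 / (4 - 2) = 36 / 2
= 18 = 18.00

18.00


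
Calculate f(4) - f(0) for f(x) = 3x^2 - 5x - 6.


Net change = f(b) - f(a)
f(x) = 3x^2 - 5x - 6
Compute f(4):
f(4) = 3 * 4^2 - 5 * 4 - 6
= 48 - 20 - 6
= 22
Compute f(0):
f(0) = 3 * 0^2 - 5 * 0 - 6
= 0 + 0 - 6
= -6
Net change = 22 - (-6) = 28

28


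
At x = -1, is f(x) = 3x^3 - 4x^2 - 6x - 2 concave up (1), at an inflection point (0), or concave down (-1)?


Concavity is determined by the sign of f''(x).
f(x) = 3x^3 - 4x^2 - 6x - 2
f'(x) = 9x^2 - 8x - 6
f''(x) = 18x - 8
f''(-1) = 18 * (-1) - 8
= -18 - 8
= -26
Since f''(-1) < 0, the function is concave down (-1)

-1


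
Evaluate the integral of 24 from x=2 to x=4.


The integral of a constant k over [a, b] equals k * (b - a).
integral from 2 to 4 of 24 dx
= 24 * (4 - 2)
= 24 * 2
= 48

48


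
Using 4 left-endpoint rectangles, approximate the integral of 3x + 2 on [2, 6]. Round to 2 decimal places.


Left Riemann sum uses left endpoints of each subinterval.
Interval: [2, 6], n = 4
dx = (6 - 2) / 4 = 1
Left endpoints: [2, 3, 4, 5]
f values: [8, 11, 14, 17]
Sum = dx * (sum of f values)
= 1 * 50
= 50 = 50.00

50.00


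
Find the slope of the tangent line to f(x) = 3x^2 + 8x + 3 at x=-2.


The slope of the tangent line equals f'(x) at the point.
f(x) = 3x^2 + 8x + 3
f'(x) = 6x + 8
At x = -2:
f'(-2) = 6 * (-2) + 8
= -12 + 8
= -4

-4
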